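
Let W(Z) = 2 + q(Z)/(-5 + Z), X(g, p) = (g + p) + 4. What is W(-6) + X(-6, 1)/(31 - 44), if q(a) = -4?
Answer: 349/143 ≈ 2.4406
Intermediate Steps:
X(g, p) = 4 + g + p
W(Z) = 2 - 4/(-5 + Z)
W(-6) + X(-6, 1)/(31 - 44) = 2*(-7 - 6)/(-5 - 6) + (4 - 6 + 1)/(31 - 44) = 2*(-13)/(-11) - 1/(-13) = 2*(-1/11)*(-13) - 1/13*(-1) = 26/11 + 1/13 = 349/143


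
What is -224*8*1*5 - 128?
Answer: -9088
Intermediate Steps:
-224*8*1*5 - 128 = -1792*5 - 128 = -224*40 - 128 = -8960 - 128 = -9088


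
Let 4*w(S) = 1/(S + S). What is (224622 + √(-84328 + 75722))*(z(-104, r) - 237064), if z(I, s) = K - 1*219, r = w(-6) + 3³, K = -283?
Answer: -53362550052 - 237566*I*√8606 ≈ -5.3363e+10 - 2.2039e+7*I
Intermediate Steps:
w(S) = 1/(8*S) (w(S) = 1/(4*(S + S)) = 1/(4*((2*S))) = (1/(2*S))/4 = 1/(8*S))
r = 1295/48 (r = (⅛)/(-6) + 3³ = (⅛)*(-⅙) + 27 = -1/48 + 27 = 1295/48 ≈ 26.979)
z(I, s) = -502 (z(I, s) = -283 - 1*219 = -283 - 219 = -502)
(224622 + √(-84328 + 75722))*(z(-104, r) - 237064) = (224622 + √(-84328 + 75722))*(-502 - 237064) = (224622 + √(-8606))*(-237566) = (224622 + I*√8606)*(-237566) = -53362550052 - 237566*I*√8606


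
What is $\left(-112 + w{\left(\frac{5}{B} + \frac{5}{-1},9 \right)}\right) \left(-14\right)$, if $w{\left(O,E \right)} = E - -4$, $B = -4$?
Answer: $1386$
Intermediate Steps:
$w{\left(O,E \right)} = 4 + E$ ($w{\left(O,E \right)} = E + 4 = 4 + E$)
$\left(-112 + w{\left(\frac{5}{B} + \frac{5}{-1},9 \right)}\right) \left(-14\right) = \left(-112 + \left(4 + 9\right)\right) \left(-14\right) = \left(-112 + 13\right) \left(-14\right) = \left(-99\right) \left(-14\right) = 1386$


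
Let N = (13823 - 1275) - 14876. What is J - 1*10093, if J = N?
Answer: -12421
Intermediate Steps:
N = -2328 (N = 12548 - 14876 = -2328)
J = -2328
J - 1*10093 = -2328 - 1*10093 = -2328 - 10093 = -12421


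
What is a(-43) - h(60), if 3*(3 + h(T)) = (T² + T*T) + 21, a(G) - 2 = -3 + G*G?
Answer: -556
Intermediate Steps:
a(G) = -1 + G² (a(G) = 2 + (-3 + G*G) = 2 + (-3 + G²) = -1 + G²)
h(T) = 4 + 2*T²/3 (h(T) = -3 + ((T² + T*T) + 21)/3 = -3 + ((T² + T²) + 21)/3 = -3 + (2*T² + 21)/3 = -3 + (21 + 2*T²)/3 = -3 + (7 + 2*T²/3) = 4 + 2*T²/3)
a(-43) - h(60) = (-1 + (-43)²) - (4 + (⅔)*60²) = (-1 + 1849) - (4 + (⅔)*3600) = 1848 - (4 + 2400) = 1848 - 1*2404 = 1848 - 2404 = -556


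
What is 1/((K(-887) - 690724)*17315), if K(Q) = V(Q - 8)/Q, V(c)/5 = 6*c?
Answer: -887/10607954027470 ≈ -8.3616e-11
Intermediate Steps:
V(c) = 30*c (V(c) = 5*(6*c) = 30*c)
K(Q) = (-240 + 30*Q)/Q (K(Q) = (30*(Q - 8))/Q = (30*(-8 + Q))/Q = (-240 + 30*Q)/Q)
1/((K(-887) - 690724)*17315) = 1/((30 - 240/(-887)) - 690724*17315) = (1/17315)/((30 - 240*(-1/887)) - 690724) = (1/17315)/((30 + 240/887) - 690724) = (1/17315)/(26850/887 - 690724) = (1/17315)/(-612645338/887) = -887/612645338*1/17315 = -887/10607954027470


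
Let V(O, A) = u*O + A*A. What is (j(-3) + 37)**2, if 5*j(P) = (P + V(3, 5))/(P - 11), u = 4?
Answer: 1633284/1225 ≈ 1333.3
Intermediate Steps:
V(O, A) = A**2 + 4*O (V(O, A) = 4*O + A*A = 4*O + A**2 = A**2 + 4*O)
j(P) = (37 + P)/(5*(-11 + P)) (j(P) = ((P + (5**2 + 4*3))/(P - 11))/5 = ((P + (25 + 12))/(-11 + P))/5 = ((P + 37)/(-11 + P))/5 = ((37 + P)/(-11 + P))/5 = (37 + P)/(5*(-11 + P)))
(j(-3) + 37)**2 = ((37 - 3)/(5*(-11 - 3)) + 37)**2 = ((1/5)*34/(-14) + 37)**2 = ((1/5)*(-1/14)*34 + 37)**2 = (-17/35 + 37)**2 = (1278/35)**2 = 1633284/1225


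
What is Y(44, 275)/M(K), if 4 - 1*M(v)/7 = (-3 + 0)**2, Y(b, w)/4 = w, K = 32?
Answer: -220/7 ≈ -31.429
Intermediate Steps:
Y(b, w) = 4*w
M(v) = -35 (M(v) = 28 - 7*(-3 + 0)**2 = 28 - 7*(-3)**2 = 28 - 7*9 = 28 - 63 = -35)
Y(44, 275)/M(K) = (4*275)/(-35) = 1100*(-1/35) = -220/7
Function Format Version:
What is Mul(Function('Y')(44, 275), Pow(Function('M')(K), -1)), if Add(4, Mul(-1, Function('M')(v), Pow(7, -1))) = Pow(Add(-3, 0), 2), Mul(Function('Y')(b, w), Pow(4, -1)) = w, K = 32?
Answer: Rational(-220, 7) ≈ -31.429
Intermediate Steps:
Function('Y')(b, w) = Mul(4, w)
Function('M')(v) = -35 (Function('M')(v) = Add(28, Mul(-7, Pow(Add(-3, 0), 2))) = Add(28, Mul(-7, Pow(-3, 2))) = Add(28, Mul(-7, 9)) = Add(28, -63) = -35)
Mul(Function('Y')(44, 275), Pow(Function('M')(K), -1)) = Mul(Mul(4, 275), Pow(-35, -1)) = Mul(1100, Rational(-1, 35)) = Rational(-220, 7)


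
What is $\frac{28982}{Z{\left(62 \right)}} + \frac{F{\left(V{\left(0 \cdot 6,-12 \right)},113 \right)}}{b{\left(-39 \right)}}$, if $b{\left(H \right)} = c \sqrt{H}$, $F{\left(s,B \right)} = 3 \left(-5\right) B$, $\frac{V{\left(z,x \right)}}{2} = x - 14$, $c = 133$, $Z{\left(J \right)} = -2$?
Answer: $-14491 + \frac{565 i \sqrt{39}}{1729} \approx -14491.0 + 2.0407 i$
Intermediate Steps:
$V{\left(z,x \right)} = -28 + 2 x$ ($V{\left(z,x \right)} = 2 \left(x - 14\right) = 2 \left(-14 + x\right) = -28 + 2 x$)
$F{\left(s,B \right)} = - 15 B$
$b{\left(H \right)} = 133 \sqrt{H}$
$\frac{28982}{Z{\left(62 \right)}} + \frac{F{\left(V{\left(0 \cdot 6,-12 \right)},113 \right)}}{b{\left(-39 \right)}} = \frac{28982}{-2} + \frac{\left(-15\right) 113}{133 \sqrt{-39}} = 28982 \left(- \frac{1}{2}\right) - \frac{1695}{133 i \sqrt{39}} = -14491 - \frac{1695}{133 i \sqrt{39}} = -14491 - 1695 \left(- \frac{i \sqrt{39}}{5187}\right) = -14491 + \frac{565 i \sqrt{39}}{1729}$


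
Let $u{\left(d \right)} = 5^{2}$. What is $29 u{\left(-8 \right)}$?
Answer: $725$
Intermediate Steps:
$u{\left(d \right)} = 25$
$29 u{\left(-8 \right)} = 29 \cdot 25 = 725$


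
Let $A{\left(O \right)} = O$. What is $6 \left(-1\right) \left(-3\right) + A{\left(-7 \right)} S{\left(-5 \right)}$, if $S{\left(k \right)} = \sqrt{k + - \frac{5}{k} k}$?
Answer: $18 - 7 i \sqrt{10} \approx 18.0 - 22.136 i$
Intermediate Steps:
$S{\left(k \right)} = \sqrt{-5 + k}$ ($S{\left(k \right)} = \sqrt{k - 5} = \sqrt{-5 + k}$)
$6 \left(-1\right) \left(-3\right) + A{\left(-7 \right)} S{\left(-5 \right)} = 6 \left(-1\right) \left(-3\right) - 7 \sqrt{-5 - 5} = \left(-6\right) \left(-3\right) - 7 \sqrt{-10} = 18 - 7 i \sqrt{10}$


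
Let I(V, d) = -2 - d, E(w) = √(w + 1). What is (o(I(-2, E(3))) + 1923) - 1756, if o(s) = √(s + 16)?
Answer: 167 + 2*√3 ≈ 170.46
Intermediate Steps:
E(w) = √(1 + w)
o(s) = √(16 + s)
(o(I(-2, E(3))) + 1923) - 1756 = (√(16 + (-2 - √(1 + 3))) + 1923) - 1756 = (√(16 + (-2 - √4)) + 1923) - 1756 = (√(16 + (-2 - 1*2)) + 1923) - 1756 = (√(16 + (-2 - 2)) + 1923) - 1756 = (√(16 - 4) + 1923) - 1756 = (√12 + 1923) - 1756 = (2*√3 + 1923) - 1756 = (1923 + 2*√3) - 1756 = 167 + 2*√3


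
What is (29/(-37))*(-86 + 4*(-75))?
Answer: 11194/37 ≈ 302.54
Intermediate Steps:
(29/(-37))*(-86 + 4*(-75)) = (29*(-1/37))*(-86 - 300) = -29/37*(-386) = 11194/37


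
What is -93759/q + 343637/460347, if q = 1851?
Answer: -14175200762/284034099 ≈ -49.907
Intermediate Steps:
-93759/q + 343637/460347 = -93759/1851 + 343637/460347 = -93759*1/1851 + 343637*(1/460347) = -31253/617 + 343637/460347 = -14175200762/284034099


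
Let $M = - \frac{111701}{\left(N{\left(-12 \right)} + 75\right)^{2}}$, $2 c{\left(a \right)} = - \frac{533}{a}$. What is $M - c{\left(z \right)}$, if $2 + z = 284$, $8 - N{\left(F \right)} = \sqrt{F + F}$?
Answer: $\frac{- 59340319 i + 176956 \sqrt{6}}{564 \left(332 \sqrt{6} + 6865 i\right)} \approx -15.101 - 1.9008 i$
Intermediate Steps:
$N{\left(F \right)} = 8 - \sqrt{2} \sqrt{F}$ ($N{\left(F \right)} = 8 - \sqrt{F + F} = 8 - \sqrt{2 F} = 8 - \sqrt{2} \sqrt{F}$)
$z = 282$ ($z = -2 + 284 = 282$)
$c{\left(a \right)} = - \frac{533}{2 a}$ ($c{\left(a \right)} = \frac{\left(-533\right) \frac{1}{a}}{2} = - \frac{533}{2 a}$)
$M = - \frac{111701}{\left(83 - 2 i \sqrt{6}\right)^{2}}$ ($M = - \frac{111701}{\left(\left(8 - \sqrt{2} \sqrt{-12}\right) + 75\right)^{2}} = - \frac{111701}{\left(\left(8 - \sqrt{2} \cdot 2 i \sqrt{3}\right) + 75\right)^{2}} = - \frac{111701}{\left(\left(8 - 2 i \sqrt{6}\right) + 75\right)^{2}} = - \frac{111701}{\left(83 - 2 i \sqrt{6}\right)^{2}} \approx -16.046 - 1.9008 i$)
$M - c{\left(z \right)} = - \frac{111701}{\left(83 - 2 i \sqrt{6}\right)^{2}} - - \frac{533}{2 \cdot 282} = - \frac{111701}{\left(83 - 2 i \sqrt{6}\right)^{2}} - \left(- \frac{533}{2}\right) \frac{1}{282} = - \frac{111701}{\left(83 - 2 i \sqrt{6}\right)^{2}} - - \frac{533}{564} = - \frac{111701}{\left(83 - 2 i \sqrt{6}\right)^{2}} + \frac{533}{564} = \frac{533}{564} - \frac{111701}{\left(83 - 2 i \sqrt{6}\right)^{2}}$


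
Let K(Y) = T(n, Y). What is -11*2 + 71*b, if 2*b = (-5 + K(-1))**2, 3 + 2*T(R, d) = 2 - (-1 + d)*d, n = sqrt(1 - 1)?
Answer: 11823/8 ≈ 1477.9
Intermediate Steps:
n = 0 (n = sqrt(0) = 0)
T(R, d) = -1/2 - d*(-1 + d)/2 (T(R, d) = -3/2 + (2 - (-1 + d)*d)/2 = -3/2 + (2 - d*(-1 + d))/2 = -3/2 + (1 - d*(-1 + d)/2) = -1/2 - d*(-1 + d)/2)
K(Y) = -1/2 + Y/2 - Y**2/2
b = 169/8 (b = (-5 + (-1/2 + (1/2)*(-1) - 1/2*(-1)**2))**2/2 = (-5 + (-1/2 - 1/2 - 1/2*1))**2/2 = (-5 + (-1/2 - 1/2 - 1/2))**2/2 = (-5 - 3/2)**2/2 = (-13/2)**2/2 = (1/2)*(169/4) = 169/8 ≈ 21.125)
-11*2 + 71*b = -11*2 + 71*(169/8) = -22 + 11999/8 = 11823/8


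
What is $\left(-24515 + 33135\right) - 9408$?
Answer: $-788$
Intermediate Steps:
$\left(-24515 + 33135\right) - 9408 = 8620 + \left(-15405 + 5997\right) = 8620 - 9408 = -788$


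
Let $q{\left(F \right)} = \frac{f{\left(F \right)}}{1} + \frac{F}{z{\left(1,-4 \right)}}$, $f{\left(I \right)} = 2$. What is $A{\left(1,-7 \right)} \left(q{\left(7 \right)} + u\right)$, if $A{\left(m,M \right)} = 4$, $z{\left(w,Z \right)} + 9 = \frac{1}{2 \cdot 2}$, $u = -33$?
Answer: $- \frac{636}{5} \approx -127.2$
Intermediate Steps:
$z{\left(w,Z \right)} = - \frac{35}{4}$ ($z{\left(w,Z \right)} = -9 + \frac{1}{2 \cdot 2} = -9 + \frac{1}{4} = - \frac{35}{4}$)
$q{\left(F \right)} = 2 - \frac{4 F}{35}$ ($q{\left(F \right)} = \frac{2}{1} + \frac{F}{- \frac{35}{4}} = 2 \cdot 1 + F \left(- \frac{4}{35}\right) = 2 - \frac{4 F}{35}$)
$A{\left(1,-7 \right)} \left(q{\left(7 \right)} + u\right) = 4 \left(\left(2 - \frac{4}{5}\right) - 33\right) = 4 \left(\frac{6}{5} - 33\right) = 4 \left(- \frac{159}{5}\right) = - \frac{636}{5}$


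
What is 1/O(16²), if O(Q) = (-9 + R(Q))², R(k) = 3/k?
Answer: 65536/5294601 ≈ 0.012378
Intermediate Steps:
O(Q) = (-9 + 3/Q)²
1/O(16²) = 1/((9 - 3/(16²))²) = 1/((9 - 3/256)²) = 1/((2301/256)²) = 1/(5294601/65536) = 65536/5294601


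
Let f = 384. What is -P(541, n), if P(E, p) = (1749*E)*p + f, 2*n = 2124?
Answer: -1004874342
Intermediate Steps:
n = 1062 (n = (½)*2124 = 1062)
P(E, p) = 384 + 1749*E*p (P(E, p) = (1749*E)*p + 384 = 1749*E*p + 384 = 384 + 1749*E*p)
-P(541, n) = -(384 + 1749*541*1062) = -(384 + 1004873958) = -1*1004874342 = -1004874342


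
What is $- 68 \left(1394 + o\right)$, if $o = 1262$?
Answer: $-180608$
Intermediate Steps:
$- 68 \left(1394 + o\right) = - 68 \left(1394 + 1262\right) = \left(-68\right) 2656 = -180608$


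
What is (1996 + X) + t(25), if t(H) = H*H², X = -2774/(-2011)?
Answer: 35438605/2011 ≈ 17622.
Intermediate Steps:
X = 2774/2011 (X = -2774*(-1/2011) = 2774/2011 ≈ 1.3794)
t(H) = H³
(1996 + X) + t(25) = (1996 + 2774/2011) + 25³ = 4016730/2011 + 15625 = 35438605/2011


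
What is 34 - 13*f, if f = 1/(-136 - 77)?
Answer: 7255/213 ≈ 34.061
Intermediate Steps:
f = -1/213 (f = 1/(-213) = -1/213 ≈ -0.0046948)
34 - 13*f = 34 - 13*(-1/213) = 34 + 13/213 = 7255/213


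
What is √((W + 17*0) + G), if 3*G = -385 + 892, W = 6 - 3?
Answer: 2*√43 ≈ 13.115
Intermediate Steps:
W = 3
G = 169 (G = (-385 + 892)/3 = (⅓)*507 = 169)
√((W + 17*0) + G) = √((3 + 17*0) + 169) = √((3 + 0) + 169) = √(3 + 169) = √172 = 2*√43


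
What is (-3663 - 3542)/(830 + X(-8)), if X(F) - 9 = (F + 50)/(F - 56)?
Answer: -230560/26827 ≈ -8.5943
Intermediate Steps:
X(F) = 9 + (50 + F)/(-56 + F) (X(F) = 9 + (F + 50)/(F - 56) = 9 + (50 + F)/(-56 + F))
(-3663 - 3542)/(830 + X(-8)) = (-3663 - 3542)/(830 + 2*(-227 + 5*(-8))/(-56 - 8)) = -7205/(830 + 2*(-227 - 40)/(-64)) = -7205/(830 + 2*(-1/64)*(-267)) = -7205/(830 + 267/32) = -7205/26827/32 = -7205*32/26827 = -230560/26827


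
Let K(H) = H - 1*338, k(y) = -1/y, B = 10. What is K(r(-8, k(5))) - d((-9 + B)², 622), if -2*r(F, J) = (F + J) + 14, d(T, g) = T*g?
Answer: -9629/10 ≈ -962.90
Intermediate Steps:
r(F, J) = -7 - F/2 - J/2 (r(F, J) = -((F + J) + 14)/2 = -(14 + F + J)/2 = -7 - F/2 - J/2)
K(H) = -338 + H (K(H) = H - 338 = -338 + H)
K(r(-8, k(5))) - d((-9 + B)², 622) = (-338 + (-7 - ½*(-8) - (-1)/(2*5))) - (-9 + 10)²*622 = (-338 + (-7 + 4 - (-1)/(2*5))) - 1²*622 = (-338 + (-7 + 4 - ½*(-⅕))) - 622 = (-338 + (-7 + 4 + ⅒)) - 1*622 = (-338 - 29/10) - 622 = -3409/10 - 622 = -9629/10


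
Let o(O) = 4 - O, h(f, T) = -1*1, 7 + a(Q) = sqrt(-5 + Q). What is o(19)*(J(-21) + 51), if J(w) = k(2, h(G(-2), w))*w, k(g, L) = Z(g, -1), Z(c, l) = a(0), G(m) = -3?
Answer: -2970 + 315*I*sqrt(5) ≈ -2970.0 + 704.36*I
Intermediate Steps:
a(Q) = -7 + sqrt(-5 + Q)
h(f, T) = -1
Z(c, l) = -7 + I*sqrt(5) (Z(c, l) = -7 + sqrt(-5 + 0) = -7 + sqrt(-5) = -7 + I*sqrt(5))
k(g, L) = -7 + I*sqrt(5)
J(w) = w*(-7 + I*sqrt(5)) (J(w) = (-7 + I*sqrt(5))*w = w*(-7 + I*sqrt(5)))
o(19)*(J(-21) + 51) = (4 - 1*19)*(-21*(-7 + I*sqrt(5)) + 51) = (4 - 19)*((147 - 21*I*sqrt(5)) + 51) = -15*(198 - 21*I*sqrt(5)) = -2970 + 315*I*sqrt(5)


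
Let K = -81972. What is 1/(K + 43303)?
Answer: -1/38669 ≈ -2.5860e-5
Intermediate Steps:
1/(K + 43303) = 1/(-81972 + 43303) = 1/(-38669) = -1/38669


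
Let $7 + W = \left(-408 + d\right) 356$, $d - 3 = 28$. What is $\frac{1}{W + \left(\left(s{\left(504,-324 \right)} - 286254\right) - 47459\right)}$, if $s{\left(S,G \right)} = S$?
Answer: $- \frac{1}{467428} \approx -2.1394 \cdot 10^{-6}$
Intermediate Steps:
$d = 31$ ($d = 3 + 28 = 31$)
$W = -134219$ ($W = -7 + \left(-408 + 31\right) 356 = -7 - 134212 = -134219$)
$\frac{1}{W + \left(\left(s{\left(504,-324 \right)} - 286254\right) - 47459\right)} = \frac{1}{-134219 + \left(\left(504 - 286254\right) - 47459\right)} = \frac{1}{-134219 - 333209} = \frac{1}{-467428} = - \frac{1}{467428}$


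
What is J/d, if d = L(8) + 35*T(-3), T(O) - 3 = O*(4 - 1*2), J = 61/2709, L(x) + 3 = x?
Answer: -61/270900 ≈ -0.00022518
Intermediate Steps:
L(x) = -3 + x
J = 61/2709 (J = 61*(1/2709) = 61/2709 ≈ 0.022518)
T(O) = 3 + 2*O (T(O) = 3 + O*(4 - 1*2) = 3 + O*(4 - 2) = 3 + O*2 = 3 + 2*O)
d = -100 (d = (-3 + 8) + 35*(3 + 2*(-3)) = 5 + 35*(3 - 6) = 5 + 35*(-3) = 5 - 105 = -100)
J/d = (61/2709)/(-100) = (61/2709)*(-1/100) = -61/270900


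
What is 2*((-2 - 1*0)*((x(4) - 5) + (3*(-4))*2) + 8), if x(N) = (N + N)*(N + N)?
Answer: -124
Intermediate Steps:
x(N) = 4*N² (x(N) = (2*N)*(2*N) = 4*N²)
2*((-2 - 1*0)*((x(4) - 5) + (3*(-4))*2) + 8) = 2*((-2 - 1*0)*((4*4² - 5) + (3*(-4))*2) + 8) = 2*((-2 + 0)*((4*16 - 5) - 12*2) + 8) = 2*(-2*((64 - 5) - 24) + 8) = 2*(-2*(59 - 24) + 8) = 2*(-2*35 + 8) = 2*(-70 + 8) = 2*(-62) = -124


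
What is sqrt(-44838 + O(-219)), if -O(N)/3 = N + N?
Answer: 6*I*sqrt(1209) ≈ 208.62*I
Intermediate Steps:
O(N) = -6*N (O(N) = -3*(N + N) = -6*N)
sqrt(-44838 + O(-219)) = sqrt(-44838 - 6*(-219)) = sqrt(-44838 + 1314) = sqrt(-43524) = 6*I*sqrt(1209)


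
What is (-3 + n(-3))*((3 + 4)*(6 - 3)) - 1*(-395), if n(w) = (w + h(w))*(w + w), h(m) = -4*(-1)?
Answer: 206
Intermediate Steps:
h(m) = 4
n(w) = 2*w*(4 + w) (n(w) = (w + 4)*(w + w) = (4 + w)*(2*w) = 2*w*(4 + w))
(-3 + n(-3))*((3 + 4)*(6 - 3)) - 1*(-395) = (-3 + 2*(-3)*(4 - 3))*((3 + 4)*(6 - 3)) - 1*(-395) = (-3 + 2*(-3)*1)*(7*3) + 395 = (-3 - 6)*21 + 395 = -9*21 + 395 = -189 + 395 = 206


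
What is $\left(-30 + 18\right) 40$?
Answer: $-480$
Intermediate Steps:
$\left(-30 + 18\right) 40 = \left(-12\right) 40 = -480$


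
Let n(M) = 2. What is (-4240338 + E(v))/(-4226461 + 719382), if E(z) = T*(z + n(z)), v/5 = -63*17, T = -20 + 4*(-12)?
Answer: 3876334/3507079 ≈ 1.1053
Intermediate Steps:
T = -68 (T = -20 - 48 = -68)
v = -5355 (v = 5*(-63*17) = 5*(-1071) = -5355)
E(z) = -136 - 68*z (E(z) = -68*(z + 2) = -68*(2 + z) = -136 - 68*z)
(-4240338 + E(v))/(-4226461 + 719382) = (-4240338 + (-136 - 68*(-5355)))/(-4226461 + 719382) = (-4240338 + (-136 + 364140))/(-3507079) = (-4240338 + 364004)*(-1/3507079) = -3876334*(-1/3507079) = 3876334/3507079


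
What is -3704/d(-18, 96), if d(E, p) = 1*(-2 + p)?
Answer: -1852/47 ≈ -39.404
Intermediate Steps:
d(E, p) = -2 + p
-3704/d(-18, 96) = -3704/(-2 + 96) = -3704/94 = -3704*1/94 = -1852/47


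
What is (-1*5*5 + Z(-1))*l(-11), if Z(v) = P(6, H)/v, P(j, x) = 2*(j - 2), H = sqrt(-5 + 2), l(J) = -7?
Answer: 231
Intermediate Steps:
H = I*sqrt(3) (H = sqrt(-3) = I*sqrt(3) ≈ 1.732*I)
P(j, x) = -4 + 2*j (P(j, x) = 2*(-2 + j) = -4 + 2*j)
Z(v) = 8/v (Z(v) = (-4 + 2*6)/v = (-4 + 12)/v = 8/v)
(-1*5*5 + Z(-1))*l(-11) = (-1*5*5 + 8/(-1))*(-7) = (-5*5 + 8*(-1))*(-7) = (-25 - 8)*(-7) = -33*(-7) = 231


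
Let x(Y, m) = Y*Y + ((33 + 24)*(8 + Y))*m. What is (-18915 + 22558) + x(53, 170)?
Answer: 597542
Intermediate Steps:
x(Y, m) = Y² + m*(456 + 57*Y) (x(Y, m) = Y² + (57*(8 + Y))*m = Y² + (456 + 57*Y)*m = Y² + m*(456 + 57*Y))
(-18915 + 22558) + x(53, 170) = (-18915 + 22558) + (53² + 456*170 + 57*53*170) = 3643 + (2809 + 77520 + 513570) = 3643 + 593899 = 597542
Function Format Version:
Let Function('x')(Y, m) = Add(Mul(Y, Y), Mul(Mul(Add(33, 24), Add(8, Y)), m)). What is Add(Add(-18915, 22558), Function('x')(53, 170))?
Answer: 597542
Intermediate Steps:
Function('x')(Y, m) = Add(Pow(Y, 2), Mul(m, Add(456, Mul(57, Y)))) (Function('x')(Y, m) = Add(Pow(Y, 2), Mul(Mul(57, Add(8, Y)), m)) = Add(Pow(Y, 2), Mul(Add(456, Mul(57, Y)), m)) = Add(Pow(Y, 2), Mul(m, Add(456, Mul(57, Y)))))
Add(Add(-18915, 22558), Function('x')(53, 170)) = Add(Add(-18915, 22558), Add(Pow(53, 2), Mul(456, 170), Mul(57, 53, 170))) = Add(3643, Add(2809, 77520, 513570)) = Add(3643, 593899) = 597542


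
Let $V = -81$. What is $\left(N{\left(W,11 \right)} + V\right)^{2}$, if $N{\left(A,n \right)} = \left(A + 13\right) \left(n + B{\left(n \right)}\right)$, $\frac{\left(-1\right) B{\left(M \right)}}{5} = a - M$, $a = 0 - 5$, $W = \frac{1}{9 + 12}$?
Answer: $\frac{11015761}{9} \approx 1.224 \cdot 10^{6}$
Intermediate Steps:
$W = \frac{1}{21} \approx 0.047619$
$a = -5$
$B{\left(M \right)} = 25 + 5 M$ ($B{\left(M \right)} = - 5 \left(-5 - M\right) = 25 + 5 M$)
$N{\left(A,n \right)} = \left(13 + A\right) \left(25 + 6 n\right)$ ($N{\left(A,n \right)} = \left(A + 13\right) \left(n + \left(25 + 5 n\right)\right) = \left(13 + A\right) \left(25 + 6 n\right)$)
$\left(N{\left(W,11 \right)} + V\right)^{2} = \left(\left(325 + 25 \cdot \frac{1}{21} + 78 \cdot 11 + 6 \cdot \frac{1}{21} \cdot 11\right) - 81\right)^{2} = \left(\left(325 + \frac{25}{21} + 858 + \frac{22}{7}\right) - 81\right)^{2} = \left(\frac{3562}{3} - 81\right)^{2} = \left(\frac{3319}{3}\right)^{2} = \frac{11015761}{9}$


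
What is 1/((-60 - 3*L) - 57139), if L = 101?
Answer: -1/57502 ≈ -1.7391e-5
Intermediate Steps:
1/((-60 - 3*L) - 57139) = 1/((-60 - 3*101) - 57139) = 1/((-60 - 303) - 57139) = 1/(-363 - 57139) = 1/(-57502) = -1/57502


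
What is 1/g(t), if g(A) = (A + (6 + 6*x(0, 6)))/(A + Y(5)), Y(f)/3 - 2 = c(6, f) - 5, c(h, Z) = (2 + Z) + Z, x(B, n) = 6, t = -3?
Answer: 8/13 ≈ 0.61539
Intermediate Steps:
c(h, Z) = 2 + 2*Z
Y(f) = -3 + 6*f (Y(f) = 6 + 3*((2 + 2*f) - 5) = 6 + 3*(-3 + 2*f) = 6 + (-9 + 6*f) = -3 + 6*f)
g(A) = (42 + A)/(27 + A) (g(A) = (A + (6 + 6*6))/(A + (-3 + 6*5)) = (A + (6 + 36))/(A + (-3 + 30)) = (A + 42)/(A + 27) = (42 + A)/(27 + A))
1/g(t) = 1/((42 - 3)/(27 - 3)) = 1/(39/24) = 1/((1/24)*39) = 1/(13/8) = 8/13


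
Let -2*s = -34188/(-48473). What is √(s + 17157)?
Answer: √40311802976991/48473 ≈ 130.98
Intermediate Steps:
s = -17094/48473 (s = -(-17094)/(-48473) = -(-17094)*(-1)/48473 = -½*34188/48473 = -17094/48473 ≈ -0.35265)
√(s + 17157) = √(-17094/48473 + 17157) = √(831634167/48473) = √40311802976991/48473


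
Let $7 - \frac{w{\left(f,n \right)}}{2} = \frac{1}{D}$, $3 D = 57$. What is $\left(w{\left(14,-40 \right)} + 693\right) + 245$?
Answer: $\frac{18086}{19} \approx 951.89$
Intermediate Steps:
$D = 19$ ($D = \frac{1}{3} \cdot 57 = 19$)
$w{\left(f,n \right)} = \frac{264}{19}$ ($w{\left(f,n \right)} = 14 - \frac{2}{19} = \frac{264}{19}$)
$\left(w{\left(14,-40 \right)} + 693\right) + 245 = \left(\frac{264}{19} + 693\right) + 245 = \frac{13431}{19} + 245 = \frac{18086}{19}$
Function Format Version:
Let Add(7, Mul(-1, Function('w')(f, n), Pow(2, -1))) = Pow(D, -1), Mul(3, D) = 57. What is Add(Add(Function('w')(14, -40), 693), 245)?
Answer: Rational(18086, 19) ≈ 951.89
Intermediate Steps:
D = 19 (D = Mul(Rational(1, 3), 57) = 19)
Function('w')(f, n) = Rational(264, 19) (Function('w')(f, n) = Add(14, Mul(-2, Pow(19, -1))) = Add(14, Mul(-2, Rational(1, 19))) = Add(14, Rational(-2, 19)) = Rational(264, 19))
Add(Add(Function('w')(14, -40), 693), 245) = Add(Add(Rational(264, 19), 693), 245) = Add(Rational(13431, 19), 245) = Rational(18086, 19)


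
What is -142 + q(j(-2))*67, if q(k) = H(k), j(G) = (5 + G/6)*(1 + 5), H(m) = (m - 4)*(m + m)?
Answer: 89906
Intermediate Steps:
H(m) = 2*m*(-4 + m) (H(m) = (-4 + m)*(2*m) = 2*m*(-4 + m))
j(G) = 30 + G (j(G) = (5 + G*(⅙))*6 = (5 + G/6)*6 = 30 + G)
q(k) = 2*k*(-4 + k)
-142 + q(j(-2))*67 = -142 + (2*(30 - 2)*(-4 + (30 - 2)))*67 = -142 + (2*28*(-4 + 28))*67 = -142 + (2*28*24)*67 = -142 + 1344*67 = -142 + 90048 = 89906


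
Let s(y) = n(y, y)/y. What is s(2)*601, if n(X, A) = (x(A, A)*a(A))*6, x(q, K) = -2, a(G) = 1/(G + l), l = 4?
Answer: -601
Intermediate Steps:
a(G) = 1/(4 + G) (a(G) = 1/(G + 4) = 1/(4 + G))
n(X, A) = -12/(4 + A) (n(X, A) = -2/(4 + A)*6 = -12/(4 + A))
s(y) = -12/(y*(4 + y)) (s(y) = (-12/(4 + y))/y = -12/(y*(4 + y)))
s(2)*601 = -12/(2*(4 + 2))*601 = -12*½/6*601 = -12*½*⅙*601 = -1*601 = -601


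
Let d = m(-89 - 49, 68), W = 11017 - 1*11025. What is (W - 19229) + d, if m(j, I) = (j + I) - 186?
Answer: -19493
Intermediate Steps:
W = -8 (W = 11017 - 11025 = -8)
m(j, I) = -186 + I + j (m(j, I) = (I + j) - 186 = -186 + I + j)
d = -256 (d = -186 + 68 + (-89 - 49) = -186 + 68 - 138 = -256)
(W - 19229) + d = (-8 - 19229) - 256 = -19237 - 256 = -19493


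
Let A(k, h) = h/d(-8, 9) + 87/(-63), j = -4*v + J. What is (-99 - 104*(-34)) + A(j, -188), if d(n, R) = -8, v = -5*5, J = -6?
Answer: 145283/42 ≈ 3459.1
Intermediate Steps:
v = -25
j = 94 (j = -4*(-25) - 6 = 100 - 6 = 94)
A(k, h) = -29/21 - h/8 (A(k, h) = h/(-8) + 87/(-63) = h*(-⅛) + 87*(-1/63) = -h/8 - 29/21 = -29/21 - h/8)
(-99 - 104*(-34)) + A(j, -188) = (-99 - 104*(-34)) + (-29/21 - ⅛*(-188)) = (-99 + 3536) + (-29/21 + 47/2) = 3437 + 929/42 = 145283/42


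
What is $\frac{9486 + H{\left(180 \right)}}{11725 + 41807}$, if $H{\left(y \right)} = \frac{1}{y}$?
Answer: $\frac{1707481}{9635760} \approx 0.1772$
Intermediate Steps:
$\frac{9486 + H{\left(180 \right)}}{11725 + 41807} = \frac{9486 + \frac{1}{180}}{11725 + 41807} = \frac{9486 + \frac{1}{180}}{53532} = \frac{1707481}{180} \cdot \frac{1}{53532} = \frac{1707481}{9635760}$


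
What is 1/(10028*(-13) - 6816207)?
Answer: -1/6946571 ≈ -1.4396e-7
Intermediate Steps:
1/(10028*(-13) - 6816207) = 1/(-130364 - 6816207) = 1/(-6946571) = -1/6946571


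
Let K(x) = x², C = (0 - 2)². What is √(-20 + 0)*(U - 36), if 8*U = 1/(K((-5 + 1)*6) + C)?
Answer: -167039*I*√5/2320 ≈ -161.0*I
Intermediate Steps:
C = 4 (C = (-2)² = 4)
U = 1/4640 (U = 1/(8*(((-5 + 1)*6)² + 4)) = 1/(8*((-4*6)² + 4)) = 1/(8*((-24)² + 4)) = 1/(8*(576 + 4)) = (⅛)/580 = (⅛)*(1/580) = 1/4640 ≈ 0.00021552)
√(-20 + 0)*(U - 36) = √(-20 + 0)*(1/4640 - 36) = √(-20)*(-167039/4640) = (2*I*√5)*(-167039/4640) = -167039*I*√5/2320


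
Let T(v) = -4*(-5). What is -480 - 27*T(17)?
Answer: -1020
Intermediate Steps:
T(v) = 20
-480 - 27*T(17) = -480 - 27*20 = -480 - 540 = -1020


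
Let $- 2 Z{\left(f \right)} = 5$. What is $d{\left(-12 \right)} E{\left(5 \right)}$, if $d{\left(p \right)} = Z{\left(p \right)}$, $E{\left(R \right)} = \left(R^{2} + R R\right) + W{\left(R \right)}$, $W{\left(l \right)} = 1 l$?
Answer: $- \frac{275}{2} \approx -137.5$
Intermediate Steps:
$W{\left(l \right)} = l$
$Z{\left(f \right)} = - \frac{5}{2}$ ($Z{\left(f \right)} = \left(- \frac{1}{2}\right) 5 = - \frac{5}{2}$)
$E{\left(R \right)} = R + 2 R^{2}$ ($E{\left(R \right)} = \left(R^{2} + R R\right) + R = \left(R^{2} + R^{2}\right) + R = 2 R^{2} + R = R + 2 R^{2}$)
$d{\left(p \right)} = - \frac{5}{2}$
$d{\left(-12 \right)} E{\left(5 \right)} = - \frac{5 \cdot 5 \left(1 + 2 \cdot 5\right)}{2} = - \frac{5 \cdot 5 \left(1 + 10\right)}{2} = - \frac{5 \cdot 5 \cdot 11}{2} = \left(- \frac{5}{2}\right) 55 = - \frac{275}{2}$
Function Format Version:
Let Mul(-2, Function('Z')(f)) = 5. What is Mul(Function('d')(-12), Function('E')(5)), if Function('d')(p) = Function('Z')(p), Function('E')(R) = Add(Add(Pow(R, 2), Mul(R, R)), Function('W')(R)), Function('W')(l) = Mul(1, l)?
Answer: Rational(-275, 2) ≈ -137.50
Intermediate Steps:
Function('W')(l) = l
Function('Z')(f) = Rational(-5, 2) (Function('Z')(f) = Mul(Rational(-1, 2), 5) = Rational(-5, 2))
Function('E')(R) = Add(R, Mul(2, Pow(R, 2))) (Function('E')(R) = Add(Add(Pow(R, 2), Mul(R, R)), R) = Add(Add(Pow(R, 2), Pow(R, 2)), R) = Add(Mul(2, Pow(R, 2)), R) = Add(R, Mul(2, Pow(R, 2))))
Function('d')(p) = Rational(-5, 2)
Mul(Function('d')(-12), Function('E')(5)) = Mul(Rational(-5, 2), Mul(5, Add(1, Mul(2, 5)))) = Mul(Rational(-5, 2), Mul(5, Add(1, 10))) = Mul(Rational(-5, 2), Mul(5, 11)) = Mul(Rational(-5, 2), 55) = Rational(-275, 2)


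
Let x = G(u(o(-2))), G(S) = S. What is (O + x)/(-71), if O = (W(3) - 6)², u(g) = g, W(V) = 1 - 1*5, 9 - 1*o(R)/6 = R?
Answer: -166/71 ≈ -2.3380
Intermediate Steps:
o(R) = 54 - 6*R
W(V) = -4 (W(V) = 1 - 5 = -4)
x = 66 (x = 54 - 6*(-2) = 54 + 12 = 66)
O = 100 (O = (-4 - 6)² = (-10)² = 100)
(O + x)/(-71) = (100 + 66)/(-71) = 166*(-1/71) = -166/71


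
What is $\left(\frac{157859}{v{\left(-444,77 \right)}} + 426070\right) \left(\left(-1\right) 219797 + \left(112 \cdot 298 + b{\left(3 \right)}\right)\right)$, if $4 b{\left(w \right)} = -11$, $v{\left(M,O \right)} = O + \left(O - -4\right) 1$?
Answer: $- \frac{50317201113705}{632} \approx -7.9616 \cdot 10^{10}$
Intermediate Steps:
$v{\left(M,O \right)} = 4 + 2 O$ ($v{\left(M,O \right)} = O + \left(O + 4\right) 1 = O + \left(4 + O\right) 1 = O + \left(4 + O\right) = 4 + 2 O$)
$b{\left(w \right)} = - \frac{11}{4}$ ($b{\left(w \right)} = \frac{1}{4} \left(-11\right) = - \frac{11}{4}$)
$\left(\frac{157859}{v{\left(-444,77 \right)}} + 426070\right) \left(\left(-1\right) 219797 + \left(112 \cdot 298 + b{\left(3 \right)}\right)\right) = \left(\frac{157859}{4 + 2 \cdot 77} + 426070\right) \left(\left(-1\right) 219797 + \left(112 \cdot 298 - \frac{11}{4}\right)\right) = \left(\frac{157859}{4 + 154} + 426070\right) \left(-219797 + \left(33376 - \frac{11}{4}\right)\right) = \left(\frac{157859}{158} + 426070\right) \left(-219797 + \frac{133493}{4}\right) = \left(157859 \cdot \frac{1}{158} + 426070\right) \left(- \frac{745695}{4}\right) = \left(\frac{157859}{158} + 426070\right) \left(- \frac{745695}{4}\right) = \frac{67476919}{158} \left(- \frac{745695}{4}\right) = - \frac{50317201113705}{632}$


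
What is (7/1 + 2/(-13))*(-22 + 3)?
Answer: -1691/13 ≈ -130.08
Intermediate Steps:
(7/1 + 2/(-13))*(-22 + 3) = (7*1 + 2*(-1/13))*(-19) = (7 - 2/13)*(-19) = (89/13)*(-19) = -1691/13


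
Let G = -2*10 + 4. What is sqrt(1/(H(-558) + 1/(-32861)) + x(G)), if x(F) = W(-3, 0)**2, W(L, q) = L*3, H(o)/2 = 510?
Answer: 10*sqrt(910022528416834)/33518219 ≈ 9.0001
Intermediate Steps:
H(o) = 1020 (H(o) = 2*510 = 1020)
W(L, q) = 3*L
G = -16 (G = -20 + 4 = -16)
x(F) = 81 (x(F) = (3*(-3))**2 = (-9)**2 = 81)
sqrt(1/(H(-558) + 1/(-32861)) + x(G)) = sqrt(1/(1020 + 1/(-32861)) + 81) = sqrt(1/(1020 - 1/32861) + 81) = sqrt(1/(33518219/32861) + 81) = sqrt(32861/33518219 + 81) = sqrt(2715008600/33518219) = 10*sqrt(910022528416834)/33518219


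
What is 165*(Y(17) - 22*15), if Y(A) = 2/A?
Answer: -925320/17 ≈ -54431.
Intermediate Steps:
165*(Y(17) - 22*15) = 165*(2/17 - 22*15) = 165*(2*(1/17) - 330) = 165*(2/17 - 330) = 165*(-5608/17) = -925320/17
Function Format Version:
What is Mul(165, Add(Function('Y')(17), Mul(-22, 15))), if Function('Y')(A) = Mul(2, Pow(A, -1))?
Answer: Rational(-925320, 17) ≈ -54431.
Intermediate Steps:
Mul(165, Add(Function('Y')(17), Mul(-22, 15))) = Mul(165, Add(Mul(2, Pow(17, -1)), Mul(-22, 15))) = Mul(165, Add(Mul(2, Rational(1, 17)), -330)) = Mul(165, Add(Rational(2, 17), -330)) = Mul(165, Rational(-5608, 17)) = Rational(-925320, 17)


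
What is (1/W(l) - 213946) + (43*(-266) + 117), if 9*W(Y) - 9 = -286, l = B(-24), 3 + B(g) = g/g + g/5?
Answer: -62398968/277 ≈ -2.2527e+5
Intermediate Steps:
B(g) = -2 + g/5 (B(g) = -3 + (g/g + g/5) = -3 + (1 + g*(1/5)) = -3 + (1 + g/5) = -2 + g/5)
l = -34/5 (l = -2 + (1/5)*(-24) = -2 - 24/5 = -34/5 ≈ -6.8000)
W(Y) = -277/9 (W(Y) = 1 + (1/9)*(-286) = 1 - 286/9 = -277/9)
(1/W(l) - 213946) + (43*(-266) + 117) = (1/(-277/9) - 213946) + (43*(-266) + 117) = (-9/277 - 213946) + (-11438 + 117) = -59263051/277 - 11321 = -62398968/277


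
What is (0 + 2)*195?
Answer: 390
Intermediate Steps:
(0 + 2)*195 = 2*195 = 390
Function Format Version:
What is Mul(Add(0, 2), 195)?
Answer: 390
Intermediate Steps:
Mul(Add(0, 2), 195) = Mul(2, 195) = 390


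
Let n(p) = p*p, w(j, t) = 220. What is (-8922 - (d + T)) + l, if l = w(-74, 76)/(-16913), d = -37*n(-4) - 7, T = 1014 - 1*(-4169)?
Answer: -228427198/16913 ≈ -13506.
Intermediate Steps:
T = 5183 (T = 1014 + 4169 = 5183)
n(p) = p²
d = -599 (d = -37*(-4)² - 7 = -37*16 - 7 = -592 - 7 = -599)
l = -220/16913 (l = 220/(-16913) = 220*(-1/16913) = -220/16913 ≈ -0.013008)
(-8922 - (d + T)) + l = (-8922 - (-599 + 5183)) - 220/16913 = (-8922 - 1*4584) - 220/16913 = (-8922 - 4584) - 220/16913 = -13506 - 220/16913 = -228427198/16913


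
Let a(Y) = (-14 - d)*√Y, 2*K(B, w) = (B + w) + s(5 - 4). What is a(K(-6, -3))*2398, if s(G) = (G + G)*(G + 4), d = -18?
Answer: 4796*√2 ≈ 6782.6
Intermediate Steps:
s(G) = 2*G*(4 + G) (s(G) = (2*G)*(4 + G) = 2*G*(4 + G))
K(B, w) = 5 + B/2 + w/2 (K(B, w) = ((B + w) + 2*(5 - 4)*(4 + (5 - 4)))/2 = ((B + w) + 2*1*(4 + 1))/2 = ((B + w) + 2*1*5)/2 = ((B + w) + 10)/2 = (10 + B + w)/2 = 5 + B/2 + w/2)
a(Y) = 4*√Y (a(Y) = (-14 - 1*(-18))*√Y = (-14 + 18)*√Y = 4*√Y)
a(K(-6, -3))*2398 = (4*√(5 + (½)*(-6) + (½)*(-3)))*2398 = (4*√(5 - 3 - 3/2))*2398 = (4*√(½))*2398 = (4*(√2/2))*2398 = (2*√2)*2398 = 4796*√2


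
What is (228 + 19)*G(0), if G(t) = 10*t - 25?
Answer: -6175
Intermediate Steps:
G(t) = -25 + 10*t
(228 + 19)*G(0) = (228 + 19)*(-25 + 10*0) = 247*(-25 + 0) = 247*(-25) = -6175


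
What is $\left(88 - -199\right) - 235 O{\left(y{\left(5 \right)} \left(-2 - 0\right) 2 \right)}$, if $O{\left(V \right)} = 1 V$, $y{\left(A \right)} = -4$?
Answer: $-3473$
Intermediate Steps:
$O{\left(V \right)} = V$
$\left(88 - -199\right) - 235 O{\left(y{\left(5 \right)} \left(-2 - 0\right) 2 \right)} = \left(88 - -199\right) - 235 - 4 \left(-2 - 0\right) 2 = \left(88 + 199\right) - 235 - 4 \left(-2 + 0\right) 2 = 287 - 235 \left(-4\right) \left(-2\right) 2 = 287 - 235 \cdot 8 \cdot 2 = 287 - 3760 = -3473$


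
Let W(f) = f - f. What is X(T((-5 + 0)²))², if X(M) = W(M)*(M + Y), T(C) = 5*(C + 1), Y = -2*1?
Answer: 0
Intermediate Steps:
W(f) = 0
Y = -2
T(C) = 5 + 5*C (T(C) = 5*(1 + C) = 5 + 5*C)
X(M) = 0 (X(M) = 0*(M - 2) = 0*(-2 + M) = 0)
X(T((-5 + 0)²))² = 0² = 0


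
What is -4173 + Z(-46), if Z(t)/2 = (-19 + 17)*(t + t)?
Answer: -3805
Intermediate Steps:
Z(t) = -8*t (Z(t) = 2*((-19 + 17)*(t + t)) = 2*(-4*t) = -8*t)
-4173 + Z(-46) = -4173 - 8*(-46) = -4173 + 368 = -3805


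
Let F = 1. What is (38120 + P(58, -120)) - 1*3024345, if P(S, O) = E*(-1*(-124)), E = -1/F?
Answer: -2986349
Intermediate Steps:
E = -1 (E = -1/1 = -1*1 = -1)
P(S, O) = -124 (P(S, O) = -(-1)*(-124) = -1*124 = -124)
(38120 + P(58, -120)) - 1*3024345 = (38120 - 124) - 1*3024345 = 37996 - 3024345 = -2986349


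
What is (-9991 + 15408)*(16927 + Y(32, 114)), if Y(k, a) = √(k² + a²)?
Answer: 91693559 + 10834*√3505 ≈ 9.2335e+7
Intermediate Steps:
Y(k, a) = √(a² + k²)
(-9991 + 15408)*(16927 + Y(32, 114)) = (-9991 + 15408)*(16927 + √(114² + 32²)) = 5417*(16927 + √(12996 + 1024)) = 5417*(16927 + √14020) = 5417*(16927 + 2*√3505) = 91693559 + 10834*√3505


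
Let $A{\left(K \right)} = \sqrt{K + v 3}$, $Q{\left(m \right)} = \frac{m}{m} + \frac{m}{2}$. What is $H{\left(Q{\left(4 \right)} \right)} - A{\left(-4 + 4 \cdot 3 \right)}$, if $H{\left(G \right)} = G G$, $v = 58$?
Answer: $9 - \sqrt{182} \approx -4.4907$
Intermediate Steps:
$Q{\left(m \right)} = 1 + \frac{m}{2}$ ($Q{\left(m \right)} = 1 + m \frac{1}{2} = 1 + \frac{m}{2}$)
$A{\left(K \right)} = \sqrt{174 + K}$ ($A{\left(K \right)} = \sqrt{K + 58 \cdot 3} = \sqrt{K + 174} = \sqrt{174 + K}$)
$H{\left(G \right)} = G^{2}$
$H{\left(Q{\left(4 \right)} \right)} - A{\left(-4 + 4 \cdot 3 \right)} = \left(1 + \frac{1}{2} \cdot 4\right)^{2} - \sqrt{174 + \left(-4 + 4 \cdot 3\right)} = \left(1 + 2\right)^{2} - \sqrt{174 + \left(-4 + 12\right)} = 3^{2} - \sqrt{174 + 8} = 9 - \sqrt{182}$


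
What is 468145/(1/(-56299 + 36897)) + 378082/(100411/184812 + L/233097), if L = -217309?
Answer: -16912049132252233282/1861756449 ≈ -9.0839e+9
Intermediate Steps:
468145/(1/(-56299 + 36897)) + 378082/(100411/184812 + L/233097) = 468145/(1/(-56299 + 36897)) + 378082/(100411/184812 - 217309/233097) = 468145/(1/(-19402)) + 378082/(100411*(1/184812) - 217309*1/233097) = 468145/(-1/19402) + 378082/(100411/184812 - 217309/233097) = 468145*(-19402) + 378082/(-1861756449/4786569196) = -9082949290 + 378082*(-4786569196/1861756449) = -9082949290 - 1809715654762072/1861756449 = -16912049132252233282/1861756449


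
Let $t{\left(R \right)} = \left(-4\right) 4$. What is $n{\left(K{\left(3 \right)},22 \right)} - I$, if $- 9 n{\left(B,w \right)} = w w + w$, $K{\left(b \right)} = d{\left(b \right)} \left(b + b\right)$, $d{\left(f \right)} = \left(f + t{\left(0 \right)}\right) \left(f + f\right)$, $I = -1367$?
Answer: $\frac{11797}{9} \approx 1310.8$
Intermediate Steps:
$t{\left(R \right)} = -16$
$d{\left(f \right)} = 2 f \left(-16 + f\right)$ ($d{\left(f \right)} = \left(f - 16\right) \left(f + f\right) = \left(-16 + f\right) 2 f = 2 f \left(-16 + f\right)$)
$K{\left(b \right)} = 4 b^{2} \left(-16 + b\right)$ ($K{\left(b \right)} = 2 b \left(-16 + b\right) \left(b + b\right) = 2 b \left(-16 + b\right) 2 b = 4 b^{2} \left(-16 + b\right)$)
$n{\left(B,w \right)} = - \frac{w}{9} - \frac{w^{2}}{9}$ ($n{\left(B,w \right)} = - \frac{w w + w}{9} = - \frac{w^{2} + w}{9} = - \frac{w + w^{2}}{9} = - \frac{w}{9} - \frac{w^{2}}{9}$)
$n{\left(K{\left(3 \right)},22 \right)} - I = \left(- \frac{1}{9}\right) 22 \left(1 + 22\right) - -1367 = \left(- \frac{1}{9}\right) 22 \cdot 23 + 1367 = - \frac{506}{9} + 1367 = \frac{11797}{9}$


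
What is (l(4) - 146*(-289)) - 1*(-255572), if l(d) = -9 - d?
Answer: 297753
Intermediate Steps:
(l(4) - 146*(-289)) - 1*(-255572) = ((-9 - 1*4) - 146*(-289)) - 1*(-255572) = ((-9 - 4) + 42194) + 255572 = (-13 + 42194) + 255572 = 42181 + 255572 = 297753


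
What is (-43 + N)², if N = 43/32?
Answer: 1776889/1024 ≈ 1735.2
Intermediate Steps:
N = 43/32 (N = 43*(1/32) = 43/32 ≈ 1.3438)
(-43 + N)² = (-43 + 43/32)² = (-1333/32)² = 1776889/1024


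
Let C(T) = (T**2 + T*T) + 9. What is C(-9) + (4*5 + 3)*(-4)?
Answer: 79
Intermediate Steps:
C(T) = 9 + 2*T**2 (C(T) = (T**2 + T**2) + 9 = 2*T**2 + 9 = 9 + 2*T**2)
C(-9) + (4*5 + 3)*(-4) = (9 + 2*(-9)**2) + (4*5 + 3)*(-4) = (9 + 2*81) + (20 + 3)*(-4) = (9 + 162) + 23*(-4) = 171 - 92 = 79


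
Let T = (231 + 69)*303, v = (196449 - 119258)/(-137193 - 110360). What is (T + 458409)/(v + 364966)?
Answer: 135983090877/90348351007 ≈ 1.5051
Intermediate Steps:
v = -77191/247553 (v = 77191/(-247553) = 77191*(-1/247553) = -77191/247553 ≈ -0.31182)
T = 90900 (T = 300*303 = 90900)
(T + 458409)/(v + 364966) = (90900 + 458409)/(-77191/247553 + 364966) = 549309/(90348351007/247553) = 549309*(247553/90348351007) = 135983090877/90348351007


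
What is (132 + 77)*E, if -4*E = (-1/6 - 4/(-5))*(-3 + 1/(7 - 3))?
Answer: 43681/480 ≈ 91.002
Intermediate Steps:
E = 209/480 (E = -(-1/6 - 4/(-5))*(-3 + 1/(7 - 3))/4 = -(-1*⅙ - 4*(-⅕))*(-3 + 1/4)/4 = -(-⅙ + ⅘)*(-3 + ¼)/4 = -19*(-11)/(120*4) = -¼*(-209/120) = 209/480 ≈ 0.43542)
(132 + 77)*E = (132 + 77)*(209/480) = 209*(209/480) = 43681/480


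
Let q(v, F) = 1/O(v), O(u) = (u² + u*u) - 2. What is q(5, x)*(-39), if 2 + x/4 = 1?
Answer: -13/16 ≈ -0.81250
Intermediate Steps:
O(u) = -2 + 2*u² (O(u) = (u² + u²) - 2 = 2*u² - 2 = -2 + 2*u²)
x = -4 (x = -8 + 4*1 = -8 + 4 = -4)
q(v, F) = 1/(-2 + 2*v²)
q(5, x)*(-39) = (1/(2*(-1 + 5²)))*(-39) = (1/(2*(-1 + 25)))*(-39) = ((½)/24)*(-39) = ((½)*(1/24))*(-39) = (1/48)*(-39) = -13/16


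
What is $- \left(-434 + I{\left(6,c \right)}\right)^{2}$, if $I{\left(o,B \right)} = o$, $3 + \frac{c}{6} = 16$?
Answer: $-183184$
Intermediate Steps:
$c = 78$ ($c = -18 + 6 \cdot 16 = -18 + 96 = 78$)
$- \left(-434 + I{\left(6,c \right)}\right)^{2} = - \left(-434 + 6\right)^{2} = - \left(-428\right)^{2} = \left(-1\right) 183184 = -183184$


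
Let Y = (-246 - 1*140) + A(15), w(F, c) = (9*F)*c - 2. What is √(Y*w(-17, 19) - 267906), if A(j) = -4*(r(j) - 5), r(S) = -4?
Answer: 34*√649 ≈ 866.17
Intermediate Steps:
w(F, c) = -2 + 9*F*c (w(F, c) = 9*F*c - 2 = -2 + 9*F*c)
A(j) = 36 (A(j) = -4*(-4 - 5) = -4*(-9) = 36)
Y = -350 (Y = (-246 - 1*140) + 36 = (-246 - 140) + 36 = -386 + 36 = -350)
√(Y*w(-17, 19) - 267906) = √(-350*(-2 + 9*(-17)*19) - 267906) = √(-350*(-2 - 2907) - 267906) = √(-350*(-2909) - 267906) = √(1018150 - 267906) = √750244 = 34*√649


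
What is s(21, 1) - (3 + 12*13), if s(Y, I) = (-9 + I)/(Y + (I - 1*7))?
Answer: -2393/15 ≈ -159.53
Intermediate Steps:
s(Y, I) = (-9 + I)/(-7 + I + Y) (s(Y, I) = (-9 + I)/(Y + (I - 7)) = (-9 + I)/(Y + (-7 + I)) = (-9 + I)/(-7 + I + Y))
s(21, 1) - (3 + 12*13) = (-9 + 1)/(-7 + 1 + 21) - (3 + 12*13) = -8/15 - (3 + 156) = (1/15)*(-8) - 1*159 = -8/15 - 159 = -2393/15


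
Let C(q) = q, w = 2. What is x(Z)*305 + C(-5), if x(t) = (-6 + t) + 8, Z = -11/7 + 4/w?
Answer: 5150/7 ≈ 735.71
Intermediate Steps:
Z = 3/7 (Z = -11/7 + 4/2 = -11*⅐ + 4*(½) = -11/7 + 2 = 3/7 ≈ 0.42857)
x(t) = 2 + t
x(Z)*305 + C(-5) = (2 + 3/7)*305 - 5 = (17/7)*305 - 5 = 5185/7 - 5 = 5150/7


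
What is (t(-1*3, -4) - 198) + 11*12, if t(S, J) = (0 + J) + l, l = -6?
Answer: -76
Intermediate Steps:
t(S, J) = -6 + J (t(S, J) = (0 + J) - 6 = J - 6 = -6 + J)
(t(-1*3, -4) - 198) + 11*12 = ((-6 - 4) - 198) + 11*12 = (-10 - 198) + 132 = -208 + 132 = -76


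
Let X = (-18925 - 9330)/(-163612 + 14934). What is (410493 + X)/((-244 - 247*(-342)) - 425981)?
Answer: -61031306509/50810855178 ≈ -1.2011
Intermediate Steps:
X = 28255/148678 (X = -28255/(-148678) = -28255*(-1/148678) = 28255/148678 ≈ 0.19004)
(410493 + X)/((-244 - 247*(-342)) - 425981) = (410493 + 28255/148678)/((-244 - 247*(-342)) - 425981) = 61031306509/(148678*((-244 + 84474) - 425981)) = 61031306509/(148678*(84230 - 425981)) = (61031306509/148678)/(-341751) = (61031306509/148678)*(-1/341751) = -61031306509/50810855178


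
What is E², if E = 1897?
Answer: 3598609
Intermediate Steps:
E² = 1897² = 3598609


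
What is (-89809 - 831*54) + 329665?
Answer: 194982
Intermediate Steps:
(-89809 - 831*54) + 329665 = (-89809 - 44874) + 329665 = -134683 + 329665 = 194982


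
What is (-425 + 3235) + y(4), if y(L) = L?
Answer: 2814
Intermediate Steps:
(-425 + 3235) + y(4) = (-425 + 3235) + 4 = 2810 + 4 = 2814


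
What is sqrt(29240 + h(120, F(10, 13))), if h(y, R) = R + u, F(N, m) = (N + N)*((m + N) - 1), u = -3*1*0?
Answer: 4*sqrt(1855) ≈ 172.28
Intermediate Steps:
u = 0 (u = -3*0 = 0)
F(N, m) = 2*N*(-1 + N + m) (F(N, m) = (2*N)*((N + m) - 1) = (2*N)*(-1 + N + m) = 2*N*(-1 + N + m))
h(y, R) = R (h(y, R) = R + 0 = R)
sqrt(29240 + h(120, F(10, 13))) = sqrt(29240 + 2*10*(-1 + 10 + 13)) = sqrt(29240 + 2*10*22) = sqrt(29240 + 440) = sqrt(29680) = 4*sqrt(1855)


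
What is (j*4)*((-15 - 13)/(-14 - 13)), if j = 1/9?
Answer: 112/243 ≈ 0.46091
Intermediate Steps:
j = ⅑ ≈ 0.11111
(j*4)*((-15 - 13)/(-14 - 13)) = ((⅑)*4)*((-15 - 13)/(-14 - 13)) = 4*(-28/(-27))/9 = 4*(-28*(-1/27))/9 = (4/9)*(28/27) = 112/243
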